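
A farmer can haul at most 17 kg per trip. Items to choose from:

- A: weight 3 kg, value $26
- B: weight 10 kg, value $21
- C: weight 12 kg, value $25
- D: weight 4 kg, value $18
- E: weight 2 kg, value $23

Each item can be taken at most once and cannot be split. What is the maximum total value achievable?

$74

Check high-value combinations within 17 kg:
- A+C+E: weight 3+12+2=17, value 26+25+23=74
- A+B+E: weight 3+10+2=15, value 26+21+23=70
- A+D+E: weight 3+4+2=9, value 26+18+23=67
- A+B+D: weight 3+10+4=17, value 26+21+18=65
Best: $74.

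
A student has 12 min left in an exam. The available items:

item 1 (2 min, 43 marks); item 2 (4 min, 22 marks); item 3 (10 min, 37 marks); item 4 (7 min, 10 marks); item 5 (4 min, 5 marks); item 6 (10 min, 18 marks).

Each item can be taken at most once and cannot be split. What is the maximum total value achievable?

80 marks

Check high-value combinations within 12 min:
- item 1+item 3: time 2+10=12, value 43+37=80
- item 1+item 2+item 5: time 2+4+4=10, value 43+22+5=70
- item 1+item 2: time 2+4=6, value 43+22=65
- item 1+item 6: time 2+10=12, value 43+18=61
- item 1+item 4: time 2+7=9, value 43+10=53
Best: 80 marks.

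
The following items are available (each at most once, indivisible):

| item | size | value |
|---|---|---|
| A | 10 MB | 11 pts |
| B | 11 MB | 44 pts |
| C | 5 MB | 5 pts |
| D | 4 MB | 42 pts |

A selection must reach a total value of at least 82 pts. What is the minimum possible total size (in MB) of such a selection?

15

Subsets with value ≥ 82, sorted by total size:
- B+D: size 15, value 86
- B+C+D: size 20, value 91
- A+B+D: size 25, value 97
- A+B+C+D: size 30, value 102
Minimum size: 15 MB.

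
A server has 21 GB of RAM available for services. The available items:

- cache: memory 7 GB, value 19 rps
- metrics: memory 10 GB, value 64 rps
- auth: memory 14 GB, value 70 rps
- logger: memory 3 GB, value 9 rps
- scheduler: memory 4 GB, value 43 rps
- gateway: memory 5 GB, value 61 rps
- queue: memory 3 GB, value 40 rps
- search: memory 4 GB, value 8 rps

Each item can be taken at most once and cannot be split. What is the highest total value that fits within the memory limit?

Check high-value combinations within 21 GB:
- metrics+logger+gateway+queue: memory 10+3+5+3=21, value 64+9+61+40=174
- metrics+scheduler+gateway: memory 10+4+5=19, value 64+43+61=168
- metrics+gateway+queue: memory 10+5+3=18, value 64+61+40=165
- cache+scheduler+gateway+queue: memory 7+4+5+3=19, value 19+43+61+40=163
Best: 174 rps.

174 rps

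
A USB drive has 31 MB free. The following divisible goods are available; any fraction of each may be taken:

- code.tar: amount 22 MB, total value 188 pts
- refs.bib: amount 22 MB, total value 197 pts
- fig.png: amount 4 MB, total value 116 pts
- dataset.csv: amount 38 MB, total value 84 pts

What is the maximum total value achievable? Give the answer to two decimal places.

Take in order of value per unit:
- fig.png (116/4 per unit): all 4 → value 116, running total 116.00
- refs.bib (197/22 per unit): all 22 → value 197, running total 313.00
- code.tar (188/22 per unit): 5 of 22 → value 5×188/22 = 42.7273, running total 355.73
Total 355.73.

355.73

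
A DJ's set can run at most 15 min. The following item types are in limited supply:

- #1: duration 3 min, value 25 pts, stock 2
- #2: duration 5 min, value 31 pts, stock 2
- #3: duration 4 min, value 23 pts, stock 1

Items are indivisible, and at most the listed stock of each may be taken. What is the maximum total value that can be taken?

104 pts

Top feasible selections:
- 2×#1 + 1×#2 + 1×#3: duration 15, value 104
- 1×#1 + 2×#2: duration 13, value 87
Best: 104 pts.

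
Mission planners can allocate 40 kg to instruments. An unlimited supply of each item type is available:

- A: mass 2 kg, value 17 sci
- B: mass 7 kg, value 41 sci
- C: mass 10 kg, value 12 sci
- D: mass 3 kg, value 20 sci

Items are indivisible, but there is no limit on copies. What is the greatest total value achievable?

340 sci

Best value-per-unit is A at 17/2, and filling with it alone uses mass 20×2=40. No mix of the others beats 20×17 = 340.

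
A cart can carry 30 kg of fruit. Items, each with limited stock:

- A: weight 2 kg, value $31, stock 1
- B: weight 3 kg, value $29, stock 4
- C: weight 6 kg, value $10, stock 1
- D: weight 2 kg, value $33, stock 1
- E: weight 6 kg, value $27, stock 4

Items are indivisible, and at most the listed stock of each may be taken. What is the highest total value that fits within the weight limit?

Best selections within weight 30 and stock limits:
- 1×A + 4×B + 1×D + 2×E: weight 28, value 234
- 1×A + 4×B + 1×C + 1×D + 1×E: weight 28, value 217
- 1×A + 4×B + 1×D + 1×E: weight 22, value 207
Best: $234.

$234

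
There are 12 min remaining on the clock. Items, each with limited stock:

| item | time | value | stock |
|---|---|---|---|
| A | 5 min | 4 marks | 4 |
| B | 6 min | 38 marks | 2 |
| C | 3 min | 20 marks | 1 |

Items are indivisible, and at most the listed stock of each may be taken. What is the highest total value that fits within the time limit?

Best selections within time 12 and stock limits:
- 2×B: time 12, value 76
- 1×B + 1×C: time 9, value 58
- 1×A + 1×B: time 11, value 42
Best: 76 marks.

76 marks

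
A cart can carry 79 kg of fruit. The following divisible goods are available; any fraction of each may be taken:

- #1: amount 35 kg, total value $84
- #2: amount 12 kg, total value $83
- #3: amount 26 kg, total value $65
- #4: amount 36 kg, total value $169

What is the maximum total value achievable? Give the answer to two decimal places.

329.00

Take in order of value per unit:
- #2 (83/12 per unit): all 12 → value 83, running total 83.00
- #4 (169/36 per unit): all 36 → value 169, running total 252.00
- #3 (65/26 per unit): all 26 → value 65, running total 317.00
- #1 (84/35 per unit): 5 of 35 → value 5×84/35 = 12.0000, running total 329.00
Total 329.00.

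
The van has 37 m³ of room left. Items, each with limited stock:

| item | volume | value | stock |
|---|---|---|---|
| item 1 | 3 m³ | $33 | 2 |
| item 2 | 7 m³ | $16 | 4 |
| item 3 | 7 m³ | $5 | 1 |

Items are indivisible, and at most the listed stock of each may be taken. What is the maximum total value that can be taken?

$130

Top feasible selections:
- 2×item 1 + 4×item 2: volume 34, value 130
- 2×item 1 + 3×item 2 + 1×item 3: volume 34, value 119
- 2×item 1 + 3×item 2: volume 27, value 114
Best: $130.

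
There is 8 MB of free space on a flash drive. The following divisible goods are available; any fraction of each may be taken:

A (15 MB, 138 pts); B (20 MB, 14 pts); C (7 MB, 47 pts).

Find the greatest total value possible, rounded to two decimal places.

73.60

Take in order of value per unit:
- A (138/15 per unit): 8 of 15 → value 8×138/15 = 73.6000, running total 73.60
Total 73.60.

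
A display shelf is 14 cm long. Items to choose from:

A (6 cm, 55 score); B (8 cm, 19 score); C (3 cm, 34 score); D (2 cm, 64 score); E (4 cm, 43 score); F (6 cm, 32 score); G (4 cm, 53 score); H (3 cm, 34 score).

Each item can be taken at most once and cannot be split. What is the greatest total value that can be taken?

Check high-value combinations within 14 cm:
- C+D+E+G: length 3+2+4+4=13, value 34+64+43+53=194
- D+E+G+H: length 2+4+4+3=13, value 64+43+53+34=194
- A+C+D+H: length 6+3+2+3=14, value 55+34+64+34=187
Best: 194 score.

194 score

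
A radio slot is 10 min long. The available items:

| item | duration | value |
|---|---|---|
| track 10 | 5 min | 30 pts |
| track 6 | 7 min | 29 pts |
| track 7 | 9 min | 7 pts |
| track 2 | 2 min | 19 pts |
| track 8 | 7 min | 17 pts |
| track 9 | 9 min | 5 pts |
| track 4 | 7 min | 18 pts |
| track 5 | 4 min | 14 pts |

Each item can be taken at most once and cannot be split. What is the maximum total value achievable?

Check high-value combinations within 10 min:
- track 10+track 2: duration 5+2=7, value 30+19=49
- track 6+track 2: duration 7+2=9, value 29+19=48
- track 10+track 5: duration 5+4=9, value 30+14=44
Best: 49 pts.

49 pts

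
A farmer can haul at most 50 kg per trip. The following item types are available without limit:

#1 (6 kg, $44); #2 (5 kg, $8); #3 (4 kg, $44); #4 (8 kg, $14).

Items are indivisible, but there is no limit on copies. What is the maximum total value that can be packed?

$528

Best value-per-unit is #3 at 44/4; filling with it alone gives 12×44 = 528.
Optimal mix: 1×#1 + 11×#3 → weight 50, value 528.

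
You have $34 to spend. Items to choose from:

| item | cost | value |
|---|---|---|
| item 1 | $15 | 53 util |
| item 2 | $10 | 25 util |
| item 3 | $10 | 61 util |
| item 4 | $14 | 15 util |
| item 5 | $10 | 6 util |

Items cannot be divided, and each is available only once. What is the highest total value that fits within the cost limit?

This is a 0/1 knapsack; check combinations near the capacity.
- item 1+item 3: cost 15+10=25, value 53+61=114
- item 2+item 3+item 4: cost 10+10+14=34, value 25+61+15=101
- item 2+item 3+item 5: cost 10+10+10=30, value 25+61+6=92
Best: 114 util.

114 util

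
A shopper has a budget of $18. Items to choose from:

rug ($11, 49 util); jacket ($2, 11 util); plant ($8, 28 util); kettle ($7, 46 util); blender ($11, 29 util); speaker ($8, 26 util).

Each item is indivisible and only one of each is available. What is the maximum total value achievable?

Check high-value combinations within $18:
- rug+kettle: cost 11+7=18, value 49+46=95
- jacket+plant+kettle: cost 2+8+7=17, value 11+28+46=85
- jacket+kettle+speaker: cost 2+7+8=17, value 11+46+26=83
- kettle+blender: cost 7+11=18, value 46+29=75
Best: 95 util.

95 util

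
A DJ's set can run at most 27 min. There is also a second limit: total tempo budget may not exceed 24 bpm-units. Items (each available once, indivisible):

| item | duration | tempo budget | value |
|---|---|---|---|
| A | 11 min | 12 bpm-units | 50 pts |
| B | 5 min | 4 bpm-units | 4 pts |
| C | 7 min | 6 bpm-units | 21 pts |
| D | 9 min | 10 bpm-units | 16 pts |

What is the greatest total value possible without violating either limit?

Feasible sets respecting both limits:
- A+B+C: duration 23, tempo budget 22, value 75
- A+C: duration 18, tempo budget 18, value 71
- A+D: duration 20, tempo budget 22, value 66
Best: 75 pts.

75 pts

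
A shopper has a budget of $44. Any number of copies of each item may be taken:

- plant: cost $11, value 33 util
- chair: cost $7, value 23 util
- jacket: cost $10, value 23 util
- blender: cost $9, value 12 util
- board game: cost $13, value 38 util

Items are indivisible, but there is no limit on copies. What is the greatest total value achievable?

Best value-per-unit is chair at 23/7, and filling with it alone uses cost 6×7=42. No mix of the others beats 6×23 = 138.

138 util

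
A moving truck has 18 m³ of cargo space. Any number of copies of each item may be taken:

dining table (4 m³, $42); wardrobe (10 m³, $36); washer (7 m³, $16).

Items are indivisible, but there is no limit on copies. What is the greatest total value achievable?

$168

Best value-per-unit is dining table at 42/4, and filling with it alone uses volume 4×4=16. No mix of the others beats 4×42 = 168.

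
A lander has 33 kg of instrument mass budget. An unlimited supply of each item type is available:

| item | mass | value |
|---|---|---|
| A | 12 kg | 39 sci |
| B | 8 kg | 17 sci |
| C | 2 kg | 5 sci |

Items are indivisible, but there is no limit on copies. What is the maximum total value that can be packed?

98 sci

Best value-per-unit is A at 39/12; filling with it alone gives 2×39 = 78.
Optimal mix: 2×A + 4×C → mass 32, value 98.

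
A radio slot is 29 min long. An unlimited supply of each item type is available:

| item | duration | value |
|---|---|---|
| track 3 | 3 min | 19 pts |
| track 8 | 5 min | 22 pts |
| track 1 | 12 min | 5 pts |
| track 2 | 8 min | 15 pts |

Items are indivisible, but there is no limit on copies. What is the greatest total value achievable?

Best value-per-unit is track 3 at 19/3; filling with it alone gives 9×19 = 171.
Optimal mix: 8×track 3 + 1×track 8 → duration 29, value 174.

174 pts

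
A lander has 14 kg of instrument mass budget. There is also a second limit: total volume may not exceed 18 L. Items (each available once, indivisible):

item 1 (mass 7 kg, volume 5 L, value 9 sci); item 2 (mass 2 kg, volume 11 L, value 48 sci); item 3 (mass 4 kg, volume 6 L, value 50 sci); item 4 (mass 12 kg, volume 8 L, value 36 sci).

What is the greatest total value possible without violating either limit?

98 sci

Feasible sets respecting both limits:
- item 2+item 3: mass 6, volume 17, value 98
- item 1+item 3: mass 11, volume 11, value 59
- item 1+item 2: mass 9, volume 16, value 57
- item 3: mass 4, volume 6, value 50
Best: 98 sci.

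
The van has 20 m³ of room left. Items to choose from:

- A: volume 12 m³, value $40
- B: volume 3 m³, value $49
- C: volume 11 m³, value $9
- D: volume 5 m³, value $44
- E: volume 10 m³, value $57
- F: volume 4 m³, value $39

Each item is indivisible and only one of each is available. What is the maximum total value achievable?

Check high-value combinations within 20 m³:
- B+D+E: volume 3+5+10=18, value 49+44+57=150
- B+E+F: volume 3+10+4=17, value 49+57+39=145
- D+E+F: volume 5+10+4=19, value 44+57+39=140
- A+B+D: volume 12+3+5=20, value 40+49+44=133
- B+D+F: volume 3+5+4=12, value 49+44+39=132
Best: $150.

$150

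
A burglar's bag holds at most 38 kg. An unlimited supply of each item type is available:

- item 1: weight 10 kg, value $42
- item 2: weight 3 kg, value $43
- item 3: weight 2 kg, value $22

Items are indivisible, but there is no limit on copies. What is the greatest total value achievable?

Best value-per-unit is item 2 at 43/3; filling with it alone gives 12×43 = 516.
Optimal mix: 12×item 2 + 1×item 3 → weight 38, value 538.

$538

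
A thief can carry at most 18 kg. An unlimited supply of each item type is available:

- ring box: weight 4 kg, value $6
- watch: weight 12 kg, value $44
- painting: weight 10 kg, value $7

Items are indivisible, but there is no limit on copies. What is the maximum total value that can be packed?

Best value-per-unit is watch at 44/12; filling with it alone gives 1×44 = 44.
Optimal mix: 1×ring box + 1×watch → weight 16, value 50.

$50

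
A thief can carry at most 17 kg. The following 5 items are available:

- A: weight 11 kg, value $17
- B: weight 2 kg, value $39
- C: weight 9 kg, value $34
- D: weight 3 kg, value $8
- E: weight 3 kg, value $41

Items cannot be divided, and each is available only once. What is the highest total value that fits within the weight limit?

Check high-value combinations within 17 kg:
- B+C+D+E: weight 2+9+3+3=17, value 39+34+8+41=122
- B+C+E: weight 2+9+3=14, value 39+34+41=114
- A+B+E: weight 11+2+3=16, value 17+39+41=97
Best: $122.

$122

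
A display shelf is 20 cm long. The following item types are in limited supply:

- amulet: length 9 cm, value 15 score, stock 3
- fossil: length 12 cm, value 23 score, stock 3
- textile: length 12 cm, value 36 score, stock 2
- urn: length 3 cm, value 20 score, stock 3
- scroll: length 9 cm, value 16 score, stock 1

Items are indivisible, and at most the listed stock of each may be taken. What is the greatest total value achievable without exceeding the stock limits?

Top feasible selections:
- 3×urn + 1×scroll: length 18, value 76
- 1×textile + 2×urn: length 18, value 76
Best: 76 score.

76 score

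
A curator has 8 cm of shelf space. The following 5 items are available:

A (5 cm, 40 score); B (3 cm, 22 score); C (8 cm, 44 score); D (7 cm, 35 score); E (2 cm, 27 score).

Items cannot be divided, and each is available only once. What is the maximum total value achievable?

This is a 0/1 knapsack; check combinations near the capacity.
- A+E: length 5+2=7, value 40+27=67
- A+B: length 5+3=8, value 40+22=62
- B+E: length 3+2=5, value 22+27=49
- C: length 8, value 44
Best: 67 score.

67 score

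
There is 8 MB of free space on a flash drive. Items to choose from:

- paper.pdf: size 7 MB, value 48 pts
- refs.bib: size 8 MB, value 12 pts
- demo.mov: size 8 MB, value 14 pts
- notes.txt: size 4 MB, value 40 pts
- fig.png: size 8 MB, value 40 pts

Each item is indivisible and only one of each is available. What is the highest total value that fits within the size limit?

48 pts

This is a 0/1 knapsack; check combinations near the capacity.
- paper.pdf: size 7, value 48
- notes.txt: size 4, value 40
- fig.png: size 8, value 40
Best: 48 pts.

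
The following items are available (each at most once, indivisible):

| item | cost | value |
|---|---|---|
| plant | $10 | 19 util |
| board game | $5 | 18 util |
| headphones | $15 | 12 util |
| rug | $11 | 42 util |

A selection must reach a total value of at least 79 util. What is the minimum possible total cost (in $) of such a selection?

26

Subsets with value ≥ 79, sorted by total cost:
- plant+board game+rug: cost 26, value 79
- plant+board game+headphones+rug: cost 41, value 91
Minimum cost: 26 $.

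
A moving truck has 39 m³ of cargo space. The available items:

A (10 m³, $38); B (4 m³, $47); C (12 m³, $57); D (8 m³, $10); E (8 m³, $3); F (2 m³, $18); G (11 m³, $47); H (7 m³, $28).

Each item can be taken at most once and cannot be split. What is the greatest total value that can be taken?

This is a 0/1 knapsack; check combinations near the capacity.
- A+B+C+F+G: volume 10+4+12+2+11=39, value 38+47+57+18+47=207
- B+C+F+G+H: volume 4+12+2+11+7=36, value 47+57+18+47+28=197
- A+B+C+G: volume 10+4+12+11=37, value 38+47+57+47=189
- A+B+C+F+H: volume 10+4+12+2+7=35, value 38+47+57+18+28=188
Best: $207.

$207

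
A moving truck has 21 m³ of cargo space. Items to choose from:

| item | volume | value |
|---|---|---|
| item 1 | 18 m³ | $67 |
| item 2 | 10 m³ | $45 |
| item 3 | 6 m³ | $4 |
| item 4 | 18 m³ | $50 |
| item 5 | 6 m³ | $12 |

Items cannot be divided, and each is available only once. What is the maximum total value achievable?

This is a 0/1 knapsack; check combinations near the capacity.
- item 1: volume 18, value 67
- item 2+item 5: volume 10+6=16, value 45+12=57
- item 4: volume 18, value 50
- item 2+item 3: volume 10+6=16, value 45+4=49
Best: $67.

$67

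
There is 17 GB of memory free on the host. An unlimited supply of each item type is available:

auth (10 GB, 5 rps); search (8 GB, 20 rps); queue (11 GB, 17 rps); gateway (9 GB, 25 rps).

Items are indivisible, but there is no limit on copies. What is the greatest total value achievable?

Best value-per-unit is gateway at 25/9; filling with it alone gives 1×25 = 25.
Optimal mix: 1×search + 1×gateway → memory 17, value 45.

45 rps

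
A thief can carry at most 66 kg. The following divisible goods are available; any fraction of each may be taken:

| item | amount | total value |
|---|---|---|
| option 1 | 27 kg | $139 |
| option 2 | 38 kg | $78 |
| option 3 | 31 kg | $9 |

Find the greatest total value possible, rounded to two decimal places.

Take in order of value per unit:
- option 1 (139/27 per unit): all 27 → value 139, running total 139.00
- option 2 (78/38 per unit): all 38 → value 78, running total 217.00
- option 3 (9/31 per unit): 1 of 31 → value 1×9/31 = 0.2903, running total 217.29
Total 217.29.

217.29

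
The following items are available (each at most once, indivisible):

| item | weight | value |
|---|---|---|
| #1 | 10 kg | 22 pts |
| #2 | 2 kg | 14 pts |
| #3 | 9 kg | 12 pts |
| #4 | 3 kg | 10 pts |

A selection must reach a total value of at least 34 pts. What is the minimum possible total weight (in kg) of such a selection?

Subsets with value ≥ 34, sorted by total weight:
- #1+#2: weight 12, value 36
- #2+#3+#4: weight 14, value 36
- #1+#2+#4: weight 15, value 46
- #1+#3: weight 19, value 34
Minimum weight: 12 kg.

12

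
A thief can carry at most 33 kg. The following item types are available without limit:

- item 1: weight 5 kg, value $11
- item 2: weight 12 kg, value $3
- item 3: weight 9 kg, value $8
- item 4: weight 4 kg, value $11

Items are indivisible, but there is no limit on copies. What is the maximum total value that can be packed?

Best value-per-unit is item 4 at 11/4; filling with it alone gives 8×11 = 88.
Optimal mix: 1×item 1 + 7×item 4 → weight 33, value 88.

$88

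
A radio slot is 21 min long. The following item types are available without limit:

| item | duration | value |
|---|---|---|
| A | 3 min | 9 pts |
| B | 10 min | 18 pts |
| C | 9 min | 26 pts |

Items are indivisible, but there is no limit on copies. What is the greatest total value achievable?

Best value-per-unit is A at 9/3, and filling with it alone uses duration 7×3=21. No mix of the others beats 7×9 = 63.

63 pts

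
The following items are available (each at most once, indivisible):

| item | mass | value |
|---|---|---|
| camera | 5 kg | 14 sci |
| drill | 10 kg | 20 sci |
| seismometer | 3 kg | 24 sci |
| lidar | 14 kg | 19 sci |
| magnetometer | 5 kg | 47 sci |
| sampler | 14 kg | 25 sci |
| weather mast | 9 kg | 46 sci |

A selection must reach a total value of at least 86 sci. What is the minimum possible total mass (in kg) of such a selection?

14

Subsets with value ≥ 86, sorted by total mass:
- magnetometer+weather mast: mass 14, value 93
- seismometer+magnetometer+weather mast: mass 17, value 117
- drill+seismometer+magnetometer: mass 18, value 91
Minimum mass: 14 kg.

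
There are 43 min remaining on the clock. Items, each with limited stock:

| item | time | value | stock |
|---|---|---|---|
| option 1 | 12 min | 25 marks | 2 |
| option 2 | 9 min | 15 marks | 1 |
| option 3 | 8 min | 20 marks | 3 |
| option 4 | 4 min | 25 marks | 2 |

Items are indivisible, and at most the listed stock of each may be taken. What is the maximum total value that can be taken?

125 marks

Top feasible selections:
- 1×option 2 + 3×option 3 + 2×option 4: time 41, value 125
- 2×option 1 + 1×option 3 + 2×option 4: time 40, value 120
- 1×option 1 + 2×option 3 + 2×option 4: time 36, value 115
Best: 125 marks.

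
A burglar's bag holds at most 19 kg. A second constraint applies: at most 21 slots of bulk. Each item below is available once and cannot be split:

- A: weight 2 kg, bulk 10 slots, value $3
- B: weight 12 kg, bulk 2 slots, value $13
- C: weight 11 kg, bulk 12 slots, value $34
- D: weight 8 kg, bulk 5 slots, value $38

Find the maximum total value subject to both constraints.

$72

Feasible sets respecting both limits:
- C+D: weight 19, bulk 17, value 72
- A+D: weight 10, bulk 15, value 41
- D: weight 8, bulk 5, value 38
- C: weight 11, bulk 12, value 34
Best: $72.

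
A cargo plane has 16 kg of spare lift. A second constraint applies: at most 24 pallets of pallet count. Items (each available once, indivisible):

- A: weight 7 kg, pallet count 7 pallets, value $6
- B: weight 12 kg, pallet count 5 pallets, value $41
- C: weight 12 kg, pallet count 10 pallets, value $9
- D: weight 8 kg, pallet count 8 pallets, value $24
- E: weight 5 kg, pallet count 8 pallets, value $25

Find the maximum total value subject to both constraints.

Feasible sets respecting both limits:
- D+E: weight 13, pallet count 16, value 49
- B: weight 12, pallet count 5, value 41
- A+E: weight 12, pallet count 15, value 31
- A+D: weight 15, pallet count 15, value 30
Best: $49.

$49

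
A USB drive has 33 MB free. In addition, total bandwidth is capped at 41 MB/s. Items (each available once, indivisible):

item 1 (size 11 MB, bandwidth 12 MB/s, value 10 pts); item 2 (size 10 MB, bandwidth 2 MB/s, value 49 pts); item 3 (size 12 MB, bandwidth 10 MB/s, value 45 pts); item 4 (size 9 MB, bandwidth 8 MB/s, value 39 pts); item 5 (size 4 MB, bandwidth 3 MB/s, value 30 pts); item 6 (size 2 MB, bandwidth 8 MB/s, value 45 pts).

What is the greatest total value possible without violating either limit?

Feasible sets respecting both limits:
- item 2+item 3+item 4+item 6: size 33, bandwidth 28, value 178
- item 2+item 3+item 5+item 6: size 28, bandwidth 23, value 169
- item 2+item 4+item 5+item 6: size 25, bandwidth 21, value 163
Best: 178 pts.

178 pts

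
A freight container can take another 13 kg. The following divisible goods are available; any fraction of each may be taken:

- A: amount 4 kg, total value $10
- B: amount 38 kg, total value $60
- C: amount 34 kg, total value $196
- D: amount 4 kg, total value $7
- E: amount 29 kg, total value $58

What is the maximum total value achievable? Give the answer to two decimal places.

Take in order of value per unit:
- C (196/34 per unit): 13 of 34 → value 13×196/34 = 74.9412, running total 74.94
Total 74.94.

74.94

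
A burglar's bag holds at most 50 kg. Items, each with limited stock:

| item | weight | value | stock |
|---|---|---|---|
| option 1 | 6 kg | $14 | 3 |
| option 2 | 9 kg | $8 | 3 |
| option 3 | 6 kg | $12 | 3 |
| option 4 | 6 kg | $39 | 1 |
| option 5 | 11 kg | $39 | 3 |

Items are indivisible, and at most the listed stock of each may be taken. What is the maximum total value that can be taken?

$170

Best selections within weight 50 and stock limits:
- 1×option 1 + 1×option 4 + 3×option 5: weight 45, value 170
- 1×option 3 + 1×option 4 + 3×option 5: weight 45, value 168
- 1×option 2 + 1×option 4 + 3×option 5: weight 48, value 164
Best: $170.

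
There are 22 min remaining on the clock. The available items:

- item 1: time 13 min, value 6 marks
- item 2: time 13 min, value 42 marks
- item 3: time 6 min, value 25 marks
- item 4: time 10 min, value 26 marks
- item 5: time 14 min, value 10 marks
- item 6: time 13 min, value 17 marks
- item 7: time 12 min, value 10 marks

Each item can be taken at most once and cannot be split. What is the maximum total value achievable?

67 marks

Check high-value combinations within 22 min:
- item 2+item 3: time 13+6=19, value 42+25=67
- item 3+item 4: time 6+10=16, value 25+26=51
- item 2: time 13, value 42
- item 3+item 6: time 6+13=19, value 25+17=42
- item 4+item 7: time 10+12=22, value 26+10=36
Best: 67 marks.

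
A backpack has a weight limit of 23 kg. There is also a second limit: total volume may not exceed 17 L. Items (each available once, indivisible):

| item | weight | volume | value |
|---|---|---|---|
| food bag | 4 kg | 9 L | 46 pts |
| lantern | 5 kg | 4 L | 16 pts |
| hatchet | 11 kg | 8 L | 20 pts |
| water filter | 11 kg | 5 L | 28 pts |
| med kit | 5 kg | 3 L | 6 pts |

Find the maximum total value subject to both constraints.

Feasible sets respecting both limits:
- food bag+water filter+med kit: weight 20, volume 17, value 80
- food bag+water filter: weight 15, volume 14, value 74
- food bag+lantern+med kit: weight 14, volume 16, value 68
Best: 80 pts.

80 pts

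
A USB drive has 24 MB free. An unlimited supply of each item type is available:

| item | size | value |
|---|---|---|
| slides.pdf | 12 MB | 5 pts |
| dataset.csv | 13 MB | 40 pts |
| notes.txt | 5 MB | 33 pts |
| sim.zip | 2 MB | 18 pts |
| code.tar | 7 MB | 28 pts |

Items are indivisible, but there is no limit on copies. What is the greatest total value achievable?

216 pts

Best value-per-unit is sim.zip at 18/2, and filling with it alone uses size 12×2=24. No mix of the others beats 12×18 = 216.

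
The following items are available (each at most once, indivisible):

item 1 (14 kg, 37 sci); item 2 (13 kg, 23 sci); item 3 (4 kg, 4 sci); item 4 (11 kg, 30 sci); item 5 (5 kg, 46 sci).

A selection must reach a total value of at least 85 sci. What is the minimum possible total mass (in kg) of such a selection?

Subsets with value ≥ 85, sorted by total mass:
- item 1+item 3+item 5: mass 23, value 87
- item 2+item 4+item 5: mass 29, value 99
- item 1+item 4+item 5: mass 30, value 113
- item 1+item 2+item 5: mass 32, value 106
Minimum mass: 23 kg.

23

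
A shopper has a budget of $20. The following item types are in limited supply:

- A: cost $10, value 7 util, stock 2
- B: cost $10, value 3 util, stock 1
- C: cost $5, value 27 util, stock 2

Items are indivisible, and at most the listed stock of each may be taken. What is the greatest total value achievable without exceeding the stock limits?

61 util

Top feasible selections:
- 1×A + 2×C: cost 20, value 61
- 1×B + 2×C: cost 20, value 57
- 2×C: cost 10, value 54
Best: 61 util.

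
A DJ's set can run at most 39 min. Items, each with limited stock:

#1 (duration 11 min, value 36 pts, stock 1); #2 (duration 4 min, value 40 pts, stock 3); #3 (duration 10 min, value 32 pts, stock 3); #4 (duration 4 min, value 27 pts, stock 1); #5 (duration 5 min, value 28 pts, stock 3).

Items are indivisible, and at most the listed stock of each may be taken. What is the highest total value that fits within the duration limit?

Top feasible selections:
- 1×#1 + 3×#2 + 3×#5: duration 38, value 240
- 1×#1 + 3×#2 + 1×#4 + 2×#5: duration 37, value 239
- 3×#2 + 1×#3 + 3×#5: duration 37, value 236
- 3×#2 + 1×#3 + 1×#4 + 2×#5: duration 36, value 235
Best: 240 pts.

240 pts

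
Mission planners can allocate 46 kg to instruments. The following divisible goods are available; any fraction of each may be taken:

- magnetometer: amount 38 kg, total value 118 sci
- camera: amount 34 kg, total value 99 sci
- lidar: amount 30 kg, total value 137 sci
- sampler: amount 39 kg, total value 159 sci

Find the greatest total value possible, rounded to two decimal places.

202.23

Take in order of value per unit:
- lidar (137/30 per unit): all 30 → value 137, running total 137.00
- sampler (159/39 per unit): 16 of 39 → value 16×159/39 = 65.2308, running total 202.23
Total 202.23.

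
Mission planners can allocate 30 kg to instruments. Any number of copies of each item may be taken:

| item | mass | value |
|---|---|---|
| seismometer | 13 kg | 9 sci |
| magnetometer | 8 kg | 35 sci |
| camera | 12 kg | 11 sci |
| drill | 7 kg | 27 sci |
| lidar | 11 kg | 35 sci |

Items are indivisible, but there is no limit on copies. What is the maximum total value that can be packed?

Best value-per-unit is magnetometer at 35/8; filling with it alone gives 3×35 = 105.
Optimal mix: 2×magnetometer + 2×drill → mass 30, value 124.

124 sci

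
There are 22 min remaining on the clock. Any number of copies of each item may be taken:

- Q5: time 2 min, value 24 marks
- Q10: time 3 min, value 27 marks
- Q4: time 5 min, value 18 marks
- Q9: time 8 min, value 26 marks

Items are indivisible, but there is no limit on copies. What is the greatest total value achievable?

264 marks

Best value-per-unit is Q5 at 24/2, and filling with it alone uses time 11×2=22. No mix of the others beats 11×24 = 264.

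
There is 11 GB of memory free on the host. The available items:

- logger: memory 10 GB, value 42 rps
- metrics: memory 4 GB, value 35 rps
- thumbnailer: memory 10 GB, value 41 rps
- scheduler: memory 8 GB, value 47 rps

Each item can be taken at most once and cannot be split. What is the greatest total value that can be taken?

Check high-value combinations within 11 GB:
- scheduler: memory 8, value 47
- logger: memory 10, value 42
- thumbnailer: memory 10, value 41
- metrics: memory 4, value 35
Best: 47 rps.

47 rps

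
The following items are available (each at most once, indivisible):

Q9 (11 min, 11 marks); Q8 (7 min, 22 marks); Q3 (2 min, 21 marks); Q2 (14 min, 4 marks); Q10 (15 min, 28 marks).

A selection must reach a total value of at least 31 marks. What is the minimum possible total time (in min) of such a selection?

Subsets with value ≥ 31, sorted by total time:
- Q8+Q3: time 9, value 43
- Q9+Q3: time 13, value 32
- Q3+Q10: time 17, value 49
- Q9+Q8: time 18, value 33
Minimum time: 9 min.

9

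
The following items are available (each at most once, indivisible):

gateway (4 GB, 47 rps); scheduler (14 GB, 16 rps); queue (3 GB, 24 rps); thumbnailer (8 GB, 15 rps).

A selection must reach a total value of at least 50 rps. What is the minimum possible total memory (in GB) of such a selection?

7

Subsets with value ≥ 50, sorted by total memory:
- gateway+queue: memory 7, value 71
- gateway+thumbnailer: memory 12, value 62
- gateway+queue+thumbnailer: memory 15, value 86
- gateway+scheduler: memory 18, value 63
Minimum memory: 7 GB.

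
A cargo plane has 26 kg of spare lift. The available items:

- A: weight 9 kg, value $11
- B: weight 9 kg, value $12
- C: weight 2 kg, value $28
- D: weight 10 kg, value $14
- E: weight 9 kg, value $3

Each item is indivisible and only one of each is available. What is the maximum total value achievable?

Check high-value combinations within 26 kg:
- B+C+D: weight 9+2+10=21, value 12+28+14=54
- A+C+D: weight 9+2+10=21, value 11+28+14=53
- A+B+C: weight 9+9+2=20, value 11+12+28=51
Best: $54.

$54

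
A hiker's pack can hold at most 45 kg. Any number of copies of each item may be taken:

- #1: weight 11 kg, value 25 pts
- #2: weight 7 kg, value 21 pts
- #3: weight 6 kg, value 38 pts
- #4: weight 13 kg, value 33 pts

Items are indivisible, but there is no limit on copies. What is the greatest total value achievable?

266 pts

Best value-per-unit is #3 at 38/6, and filling with it alone uses weight 7×6=42. No mix of the others beats 7×38 = 266.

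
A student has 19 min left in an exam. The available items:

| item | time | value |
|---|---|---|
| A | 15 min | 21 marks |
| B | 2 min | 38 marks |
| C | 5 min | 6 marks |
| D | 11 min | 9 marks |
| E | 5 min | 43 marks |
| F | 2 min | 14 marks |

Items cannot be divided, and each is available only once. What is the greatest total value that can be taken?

Check high-value combinations within 19 min:
- B+C+E+F: time 2+5+5+2=14, value 38+6+43+14=101
- B+E+F: time 2+5+2=9, value 38+43+14=95
- B+D+E: time 2+11+5=18, value 38+9+43=90
Best: 101 marks.

101 marks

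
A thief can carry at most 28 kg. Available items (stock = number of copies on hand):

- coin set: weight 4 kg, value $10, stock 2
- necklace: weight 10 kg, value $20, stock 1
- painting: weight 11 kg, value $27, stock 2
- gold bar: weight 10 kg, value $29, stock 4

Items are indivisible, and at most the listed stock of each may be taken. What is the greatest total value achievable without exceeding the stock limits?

Best selections within weight 28 and stock limits:
- 2×coin set + 2×gold bar: weight 28, value 78
- 2×coin set + 1×necklace + 1×gold bar: weight 28, value 69
- 1×coin set + 2×gold bar: weight 24, value 68
Best: $78.

$78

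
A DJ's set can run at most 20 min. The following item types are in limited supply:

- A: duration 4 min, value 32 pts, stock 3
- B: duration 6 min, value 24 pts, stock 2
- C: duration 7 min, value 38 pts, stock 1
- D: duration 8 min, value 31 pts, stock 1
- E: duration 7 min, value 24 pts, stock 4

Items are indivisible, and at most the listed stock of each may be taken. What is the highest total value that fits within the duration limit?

134 pts

Best selections within duration 20 and stock limits:
- 3×A + 1×C: duration 19, value 134
- 3×A + 1×D: duration 20, value 127
- 3×A + 1×B: duration 18, value 120
- 3×A + 1×E: duration 19, value 120
Best: 134 pts.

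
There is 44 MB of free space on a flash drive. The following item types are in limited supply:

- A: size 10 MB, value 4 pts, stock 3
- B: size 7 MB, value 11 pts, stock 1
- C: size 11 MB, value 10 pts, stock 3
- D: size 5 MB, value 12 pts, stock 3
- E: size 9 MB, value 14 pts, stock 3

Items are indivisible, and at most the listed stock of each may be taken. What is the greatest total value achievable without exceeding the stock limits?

Top feasible selections:
- 3×D + 3×E: size 42, value 78
- 1×B + 2×D + 3×E: size 44, value 77
- 1×B + 3×D + 2×E: size 40, value 75
Best: 78 pts.

78 pts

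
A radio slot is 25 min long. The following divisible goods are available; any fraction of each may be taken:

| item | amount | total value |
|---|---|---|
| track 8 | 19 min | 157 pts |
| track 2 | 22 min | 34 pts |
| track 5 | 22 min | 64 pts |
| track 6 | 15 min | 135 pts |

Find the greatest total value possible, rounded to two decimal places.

Take in order of value per unit:
- track 6 (135/15 per unit): all 15 → value 135, running total 135.00
- track 8 (157/19 per unit): 10 of 19 → value 10×157/19 = 82.6316, running total 217.63
Total 217.63.

217.63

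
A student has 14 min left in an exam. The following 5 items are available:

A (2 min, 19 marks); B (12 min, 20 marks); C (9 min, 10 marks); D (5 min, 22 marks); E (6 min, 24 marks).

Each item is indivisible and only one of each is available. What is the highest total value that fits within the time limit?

This is a 0/1 knapsack; check combinations near the capacity.
- A+D+E: time 2+5+6=13, value 19+22+24=65
- D+E: time 5+6=11, value 22+24=46
- A+E: time 2+6=8, value 19+24=43
- A+D: time 2+5=7, value 19+22=41
- A+B: time 2+12=14, value 19+20=39
Best: 65 marks.

65 marks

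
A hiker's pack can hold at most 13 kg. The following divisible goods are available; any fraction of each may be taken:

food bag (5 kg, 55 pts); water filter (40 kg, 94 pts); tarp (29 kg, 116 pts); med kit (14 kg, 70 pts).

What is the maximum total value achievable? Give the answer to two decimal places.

Take in order of value per unit:
- food bag (55/5 per unit): all 5 → value 55, running total 55.00
- med kit (70/14 per unit): 8 of 14 → value 8×70/14 = 40.0000, running total 95.00
Total 95.00.

95.00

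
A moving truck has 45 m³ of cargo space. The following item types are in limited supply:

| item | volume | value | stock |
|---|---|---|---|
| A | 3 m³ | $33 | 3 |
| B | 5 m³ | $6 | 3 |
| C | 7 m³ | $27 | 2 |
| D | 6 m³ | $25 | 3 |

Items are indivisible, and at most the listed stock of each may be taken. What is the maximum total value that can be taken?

Best selections within volume 45 and stock limits:
- 3×A + 2×C + 3×D: volume 41, value 228
- 3×A + 2×B + 2×C + 2×D: volume 45, value 215
Best: $228.

$228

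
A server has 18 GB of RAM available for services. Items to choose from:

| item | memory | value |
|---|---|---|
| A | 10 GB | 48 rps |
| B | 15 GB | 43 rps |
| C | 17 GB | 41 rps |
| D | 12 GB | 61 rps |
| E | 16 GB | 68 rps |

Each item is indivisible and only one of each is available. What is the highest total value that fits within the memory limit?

68 rps

This is a 0/1 knapsack; check combinations near the capacity.
- E: memory 16, value 68
- D: memory 12, value 61
- A: memory 10, value 48
- B: memory 15, value 43
- C: memory 17, value 41
Best: 68 rps.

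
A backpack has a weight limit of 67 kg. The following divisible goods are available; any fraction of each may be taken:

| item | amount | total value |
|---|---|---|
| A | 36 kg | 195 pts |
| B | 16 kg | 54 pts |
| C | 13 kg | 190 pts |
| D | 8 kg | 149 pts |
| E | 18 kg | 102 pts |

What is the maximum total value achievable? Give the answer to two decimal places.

592.67

Take in order of value per unit:
- D (149/8 per unit): all 8 → value 149, running total 149.00
- C (190/13 per unit): all 13 → value 190, running total 339.00
- E (102/18 per unit): all 18 → value 102, running total 441.00
- A (195/36 per unit): 28 of 36 → value 28×195/36 = 151.6667, running total 592.67
Total 592.67.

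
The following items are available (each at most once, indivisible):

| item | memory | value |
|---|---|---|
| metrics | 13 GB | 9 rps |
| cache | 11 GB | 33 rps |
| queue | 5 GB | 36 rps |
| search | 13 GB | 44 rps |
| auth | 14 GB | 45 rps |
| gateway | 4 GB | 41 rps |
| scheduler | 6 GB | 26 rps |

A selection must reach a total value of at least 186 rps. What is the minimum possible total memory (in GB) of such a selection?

Subsets with value ≥ 186, sorted by total memory:
- queue+search+auth+gateway+scheduler: memory 42, value 192
- cache+queue+search+auth+gateway: memory 47, value 199
- cache+search+auth+gateway+scheduler: memory 48, value 189
Minimum memory: 42 GB.

42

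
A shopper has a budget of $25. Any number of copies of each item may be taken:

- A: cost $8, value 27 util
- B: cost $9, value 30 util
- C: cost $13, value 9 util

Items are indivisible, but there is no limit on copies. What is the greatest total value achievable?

84 util

Best value-per-unit is A at 27/8; filling with it alone gives 3×27 = 81.
Optimal mix: 2×A + 1×B → cost 25, value 84.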